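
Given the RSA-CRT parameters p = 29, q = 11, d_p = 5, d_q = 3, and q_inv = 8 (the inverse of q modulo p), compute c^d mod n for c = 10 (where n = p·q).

153

m₁ = c^(d_p) mod p: c ≡ 10 (mod 29), and 10^5 mod 29 = 8.
m₂ = c^(d_q) mod q: c ≡ 10 (mod 11), and 10^3 mod 11 = 10.
h = q_inv·(m₁ − m₂) mod p = 8·(8 − 10) mod 29 = 13.
m = m₂ + h·q = 10 + 13·11 = 153.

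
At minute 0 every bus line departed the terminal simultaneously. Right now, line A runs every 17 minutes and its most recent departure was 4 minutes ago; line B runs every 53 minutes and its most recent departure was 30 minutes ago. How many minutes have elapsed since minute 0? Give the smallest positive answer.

From t ≡ 4 (mod 17) write t = 4 + 17s. Substituting into t ≡ 30 (mod 53) gives 17s ≡ 26 (mod 53), and since 17⁻¹ ≡ 25 (mod 53), s ≡ 14. Hence t ≡ 4 + 17·14 = 242 (mod 901).

242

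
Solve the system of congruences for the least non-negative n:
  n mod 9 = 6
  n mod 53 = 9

From n ≡ 6 (mod 9) write n = 6 + 9t. Substituting into n ≡ 9 (mod 53) gives 9t ≡ 3 (mod 53), and since 9⁻¹ ≡ 6 (mod 53), t ≡ 18. Hence n ≡ 6 + 9·18 = 168 (mod 477).

168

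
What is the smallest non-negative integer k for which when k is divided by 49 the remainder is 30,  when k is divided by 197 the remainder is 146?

6253

Combine the congruences pairwise.
From k ≡ 30 (mod 49) write k = 30 + 49t. Substituting into k ≡ 146 (mod 197) gives 49t ≡ 116 (mod 197), and since 49⁻¹ ≡ 193 (mod 197), t ≡ 127. Hence k ≡ 30 + 49·127 = 6253 (mod 9653).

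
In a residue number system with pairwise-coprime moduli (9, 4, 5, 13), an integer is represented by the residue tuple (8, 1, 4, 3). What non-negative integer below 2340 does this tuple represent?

From x ≡ 8 (mod 9) write x = 8 + 9t. Substituting into x ≡ 1 (mod 4) gives 9t ≡ 1 (mod 4), and since 1⁻¹ ≡ 1 (mod 4), t ≡ 1. Hence x ≡ 8 + 9·1 = 17 (mod 36).
From x ≡ 17 (mod 36) write x = 17 + 36t. Substituting into x ≡ 4 (mod 5) gives 36t ≡ 2 (mod 5), and since 1⁻¹ ≡ 1 (mod 5), t ≡ 2. Hence x ≡ 17 + 36·2 = 89 (mod 180).
From x ≡ 89 (mod 180) write x = 89 + 180t. Substituting into x ≡ 3 (mod 13) gives 180t ≡ 5 (mod 13), and since 11⁻¹ ≡ 6 (mod 13), t ≡ 4. Hence x ≡ 89 + 180·4 = 809 (mod 2340).

809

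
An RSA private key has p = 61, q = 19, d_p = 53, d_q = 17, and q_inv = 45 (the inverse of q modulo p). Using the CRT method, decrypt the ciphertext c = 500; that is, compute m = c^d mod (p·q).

m₁ = c^(d_p) mod p: c ≡ 12 (mod 61), and 12^53 mod 61 = 16.
m₂ = c^(d_q) mod q: c ≡ 6 (mod 19), and 6^17 mod 19 = 16.
h = q_inv·(m₁ − m₂) mod p = 45·(16 − 16) mod 61 = 0.
m = m₂ + h·q = 16 + 0·19 = 16.

16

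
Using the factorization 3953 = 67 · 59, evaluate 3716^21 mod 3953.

Mod 67: 3716 ≡ 31; 31^21 ≡ 42 (mod 67).
Mod 59: 3716 ≡ 58; 58^21 ≡ 58 (mod 59).
Combine by CRT: x ≡ 42 (mod 67), x ≡ 58 (mod 59) ⇒ x ≡ 176 (mod 3953).

176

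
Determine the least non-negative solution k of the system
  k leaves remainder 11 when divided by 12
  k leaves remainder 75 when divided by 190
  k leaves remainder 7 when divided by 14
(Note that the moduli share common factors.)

Combine the congruences pairwise.
gcd(12, 190) = 2 and 2 | (75 − 11), so the pair is consistent; merging gives k ≡ 455 (mod 1140), where 1140 = lcm(12, 190).
gcd(1140, 14) = 2 and 2 | (7 − 455), so the pair is consistent; merging gives k ≡ 455 (mod 7980), where 7980 = lcm(1140, 14).
The solution is unique modulo lcm(12, 190, 14) = 7980.

455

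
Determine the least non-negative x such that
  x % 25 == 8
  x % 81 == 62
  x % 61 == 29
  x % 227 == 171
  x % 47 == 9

The moduli are pairwise coprime; N = 25·81·61·227·47 = 1317888225.
N/25 = 52715529; 52715529 ≡ 4 (mod 25); 4·19 ≡ 1, so inverse 19.
N/81 = 16270225; 16270225 ≡ 79 (mod 81); 79·40 ≡ 1, so inverse 40.
N/61 = 21604725; 21604725 ≡ 50 (mod 61); 50·11 ≡ 1, so inverse 11.
N/227 = 5805675; 5805675 ≡ 150 (mod 227); 150·56 ≡ 1, so inverse 56.
N/47 = 28040175; 28040175 ≡ 22 (mod 47); 22·15 ≡ 1, so inverse 15.
x ≡ 8·52715529·19 + 62·16270225·40 + 29·21604725·11 + 171·5805675·56 + 9·28040175·15 = 114635393108.
114635393108 mod 1317888225 = 1297005758.

1297005758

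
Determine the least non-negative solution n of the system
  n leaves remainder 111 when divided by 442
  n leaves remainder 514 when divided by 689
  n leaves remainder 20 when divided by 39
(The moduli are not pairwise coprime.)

gcd(442, 689) = 13 and 13 | (514 − 111), so the pair is consistent; merging gives n ≡ 19117 (mod 23426), where 23426 = lcm(442, 689).
gcd(23426, 39) = 13 and 13 | (20 − 19117), so the pair is consistent; merging gives n ≡ 65969 (mod 70278), where 70278 = lcm(23426, 39).
The solution is unique modulo lcm(442, 689, 39) = 70278.

65969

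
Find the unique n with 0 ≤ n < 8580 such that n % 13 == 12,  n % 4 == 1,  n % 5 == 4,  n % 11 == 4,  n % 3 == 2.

The moduli are pairwise coprime; M = 13·4·5·11·3 = 8580.
M/13 = 660; 660 ≡ 10 (mod 13); 10·4 ≡ 1, so inverse 4.
M/4 = 2145; 2145 ≡ 1 (mod 4), inverse 1.
M/5 = 1716; 1716 ≡ 1 (mod 5), inverse 1.
M/11 = 780; 780 ≡ 10 (mod 11); 10·10 ≡ 1, so inverse 10.
M/3 = 2860; 2860 ≡ 1 (mod 3), inverse 1.
n ≡ 12·660·4 + 1·2145·1 + 4·1716·1 + 4·780·10 + 2·2860·1 = 77609.
77609 mod 8580 = 389.

389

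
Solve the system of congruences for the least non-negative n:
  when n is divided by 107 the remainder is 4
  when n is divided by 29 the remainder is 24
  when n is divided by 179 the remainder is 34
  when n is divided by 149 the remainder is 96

From n ≡ 4 (mod 107) write n = 4 + 107t. Substituting into n ≡ 24 (mod 29) gives 107t ≡ 20 (mod 29), and since 20⁻¹ ≡ 16 (mod 29), t ≡ 1. Hence n ≡ 4 + 107·1 = 111 (mod 3103).
From n ≡ 111 (mod 3103) write n = 111 + 3103t. Substituting into n ≡ 34 (mod 179) gives 3103t ≡ 102 (mod 179), and since 60⁻¹ ≡ 3 (mod 179), t ≡ 127. Hence n ≡ 111 + 3103·127 = 394192 (mod 555437).
From n ≡ 394192 (mod 555437) write n = 394192 + 555437t. Substituting into n ≡ 96 (mod 149) gives 555437t ≡ 9 (mod 149), and since 114⁻¹ ≡ 17 (mod 149), t ≡ 4. Hence n ≡ 394192 + 555437·4 = 2615940 (mod 82760113).

2615940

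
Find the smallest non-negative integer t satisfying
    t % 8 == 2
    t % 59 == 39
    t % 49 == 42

From t ≡ 2 (mod 8) write t = 2 + 8s. Substituting into t ≡ 39 (mod 59) gives 8s ≡ 37 (mod 59), and since 8⁻¹ ≡ 37 (mod 59), s ≡ 12. Hence t ≡ 2 + 8·12 = 98 (mod 472).
From t ≡ 98 (mod 472) write t = 98 + 472s. Substituting into t ≡ 42 (mod 49) gives 472s ≡ 42 (mod 49), and since 31⁻¹ ≡ 19 (mod 49), s ≡ 14. Hence t ≡ 98 + 472·14 = 6706 (mod 23128).

6706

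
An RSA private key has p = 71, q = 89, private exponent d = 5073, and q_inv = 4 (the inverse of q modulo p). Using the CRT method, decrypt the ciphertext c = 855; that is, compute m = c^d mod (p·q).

d_p = d mod (p−1) = 5073 mod 70 = 33; d_q = d mod (q−1) = 57.
m₁ = c^(d_p) mod p: c ≡ 3 (mod 71), and 3^33 mod 71 = 8.
m₂ = c^(d_q) mod q: c ≡ 54 (mod 89), and 54^57 mod 89 = 74.
h = q_inv·(m₁ − m₂) mod p = 4·(8 − 74) mod 71 = 20.
m = m₂ + h·q = 74 + 20·89 = 1854.

1854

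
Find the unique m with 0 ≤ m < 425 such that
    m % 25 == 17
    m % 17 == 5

From m ≡ 17 (mod 25) write m = 17 + 25t. Substituting into m ≡ 5 (mod 17) gives 25t ≡ 5 (mod 17), and since 8⁻¹ ≡ 15 (mod 17), t ≡ 7. Hence m ≡ 17 + 25·7 = 192 (mod 425).

192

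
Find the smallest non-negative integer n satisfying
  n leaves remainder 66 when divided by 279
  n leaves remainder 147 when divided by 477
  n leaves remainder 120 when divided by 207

gcd(279, 477) = 9 and 9 | (147 − 66), so the pair is consistent; merging gives n ≡ 624 (mod 14787), where 14787 = lcm(279, 477).
gcd(14787, 207) = 9 and 9 | (120 − 624), so the pair is consistent; merging gives n ≡ 325938 (mod 340101), where 340101 = lcm(14787, 207).
The solution is unique modulo lcm(279, 477, 207) = 340101.

325938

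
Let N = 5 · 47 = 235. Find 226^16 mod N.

131

Mod 5: 226 ≡ 1; since 4 | 16, by Fermat 1^16 ≡ 1 (mod 5).
Mod 47: 226 ≡ 38; 38^16 ≡ 37 (mod 47).
Combine by CRT: x ≡ 1 (mod 5), x ≡ 37 (mod 47) ⇒ x ≡ 131 (mod 235).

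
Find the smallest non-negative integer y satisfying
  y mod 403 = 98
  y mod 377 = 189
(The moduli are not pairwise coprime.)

7352

gcd(403, 377) = 13 and 13 | (189 − 98), so the pair is consistent; merging gives y ≡ 7352 (mod 11687), where 11687 = lcm(403, 377).
The solution is unique modulo lcm(403, 377) = 11687.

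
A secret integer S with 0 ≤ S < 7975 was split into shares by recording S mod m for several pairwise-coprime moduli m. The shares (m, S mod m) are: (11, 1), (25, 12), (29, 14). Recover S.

The moduli are pairwise coprime; N = 11·25·29 = 7975.
N/11 = 725; 725 ≡ 10 (mod 11); 10·10 ≡ 1, so inverse 10.
N/25 = 319; 319 ≡ 19 (mod 25); 19·4 ≡ 1, so inverse 4.
N/29 = 275; 275 ≡ 14 (mod 29); 14·27 ≡ 1, so inverse 27.
S ≡ 1·725·10 + 12·319·4 + 14·275·27 = 126512.
126512 mod 7975 = 6887.

6887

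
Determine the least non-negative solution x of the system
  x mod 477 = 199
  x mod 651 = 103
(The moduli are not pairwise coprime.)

gcd(477, 651) = 3 and 3 | (103 − 199), so the pair is consistent; merging gives x ≡ 11170 (mod 103509), where 103509 = lcm(477, 651).
The solution is unique modulo lcm(477, 651) = 103509.

11170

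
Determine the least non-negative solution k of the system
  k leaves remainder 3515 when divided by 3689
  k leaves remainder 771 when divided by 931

390860

gcd(3689, 931) = 7 and 7 | (771 − 3515), so the pair is consistent; merging gives k ≡ 390860 (mod 490637), where 490637 = lcm(3689, 931).
The solution is unique modulo lcm(3689, 931) = 490637.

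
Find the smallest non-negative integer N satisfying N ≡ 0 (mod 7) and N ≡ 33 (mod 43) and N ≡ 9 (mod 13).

The moduli are pairwise coprime; M = 7·43·13 = 3913.
M/7 = 559; 559 ≡ 6 (mod 7); 6·6 ≡ 1, so inverse 6.
M/43 = 91; 91 ≡ 5 (mod 43); 5·26 ≡ 1, so inverse 26.
M/13 = 301; 301 ≡ 2 (mod 13); 2·7 ≡ 1, so inverse 7.
N ≡ 0·559·6 + 33·91·26 + 9·301·7 = 97041.
97041 mod 3913 = 3129.

3129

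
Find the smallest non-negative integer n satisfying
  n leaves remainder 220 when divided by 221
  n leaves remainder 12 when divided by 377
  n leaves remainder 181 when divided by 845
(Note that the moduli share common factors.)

gcd(221, 377) = 13 and 13 | (12 − 220), so the pair is consistent; merging gives n ≡ 2651 (mod 6409), where 6409 = lcm(221, 377).
gcd(6409, 845) = 13 and 13 | (181 − 2651), so the pair is consistent; merging gives n ≡ 387191 (mod 416585), where 416585 = lcm(6409, 845).
The solution is unique modulo lcm(221, 377, 845) = 416585.

387191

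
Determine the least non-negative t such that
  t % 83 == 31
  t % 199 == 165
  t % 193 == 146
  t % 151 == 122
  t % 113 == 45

46136491500

From t ≡ 31 (mod 83) write t = 31 + 83s. Substituting into t ≡ 165 (mod 199) gives 83s ≡ 134 (mod 199), and since 83⁻¹ ≡ 12 (mod 199), s ≡ 16. Hence t ≡ 31 + 83·16 = 1359 (mod 16517).
From t ≡ 1359 (mod 16517) write t = 1359 + 16517s. Substituting into t ≡ 146 (mod 193) gives 16517s ≡ 138 (mod 193), and since 112⁻¹ ≡ 81 (mod 193), s ≡ 177. Hence t ≡ 1359 + 16517·177 = 2924868 (mod 3187781).
From t ≡ 2924868 (mod 3187781) write t = 2924868 + 3187781s. Substituting into t ≡ 122 (mod 151) gives 3187781s ≡ 124 (mod 151), and since 20⁻¹ ≡ 68 (mod 151), s ≡ 127. Hence t ≡ 2924868 + 3187781·127 = 407773055 (mod 481354931).
From t ≡ 407773055 (mod 481354931) write t = 407773055 + 481354931s. Substituting into t ≡ 45 (mod 113) gives 481354931s ≡ 33 (mod 113), and since 17⁻¹ ≡ 20 (mod 113), s ≡ 95. Hence t ≡ 407773055 + 481354931·95 = 46136491500 (mod 54393107203).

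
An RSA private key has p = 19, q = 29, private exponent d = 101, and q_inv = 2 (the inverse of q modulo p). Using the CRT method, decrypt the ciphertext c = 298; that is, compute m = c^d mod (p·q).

97

d_p = d mod (p−1) = 101 mod 18 = 11; d_q = d mod (q−1) = 17.
m₁ = c^(d_p) mod p: c ≡ 13 (mod 19), and 13^11 mod 19 = 2.
m₂ = c^(d_q) mod q: c ≡ 8 (mod 29), and 8^17 mod 29 = 10.
h = q_inv·(m₁ − m₂) mod p = 2·(2 − 10) mod 19 = 3.
m = m₂ + h·q = 10 + 3·29 = 97.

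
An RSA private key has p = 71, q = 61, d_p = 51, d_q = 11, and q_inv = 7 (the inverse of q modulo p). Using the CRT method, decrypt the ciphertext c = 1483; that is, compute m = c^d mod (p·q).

m₁ = c^(d_p) mod p: c ≡ 63 (mod 71), and 63^51 mod 71 = 44.
m₂ = c^(d_q) mod q: c ≡ 19 (mod 61), and 19^11 mod 61 = 39.
h = q_inv·(m₁ − m₂) mod p = 7·(44 − 39) mod 71 = 35.
m = m₂ + h·q = 39 + 35·61 = 2174.

2174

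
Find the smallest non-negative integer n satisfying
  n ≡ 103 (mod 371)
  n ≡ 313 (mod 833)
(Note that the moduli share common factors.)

11975

gcd(371, 833) = 7 and 7 | (313 − 103), so the pair is consistent; merging gives n ≡ 11975 (mod 44149), where 44149 = lcm(371, 833).
The solution is unique modulo lcm(371, 833) = 44149.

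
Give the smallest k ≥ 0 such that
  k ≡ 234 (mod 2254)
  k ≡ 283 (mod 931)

Combine the congruences pairwise.
gcd(2254, 931) = 49 and 49 | (283 − 234), so the pair is consistent; merging gives k ≡ 27282 (mod 42826), where 42826 = lcm(2254, 931).
The solution is unique modulo lcm(2254, 931) = 42826.

27282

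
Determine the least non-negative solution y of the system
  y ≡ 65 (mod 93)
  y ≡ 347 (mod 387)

gcd(93, 387) = 3 and 3 | (347 − 65), so the pair is consistent; merging gives y ≡ 2669 (mod 11997), where 11997 = lcm(93, 387).
The solution is unique modulo lcm(93, 387) = 11997.

2669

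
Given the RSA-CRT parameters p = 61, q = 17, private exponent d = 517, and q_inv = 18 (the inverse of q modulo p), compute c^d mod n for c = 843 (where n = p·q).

1026

d_p = d mod (p−1) = 517 mod 60 = 37; d_q = d mod (q−1) = 5.
m₁ = c^(d_p) mod p: c ≡ 50 (mod 61), and 50^37 mod 61 = 50.
m₂ = c^(d_q) mod q: c ≡ 10 (mod 17), and 10^5 mod 17 = 6.
h = q_inv·(m₁ − m₂) mod p = 18·(50 − 6) mod 61 = 60.
m = m₂ + h·q = 6 + 60·17 = 1026.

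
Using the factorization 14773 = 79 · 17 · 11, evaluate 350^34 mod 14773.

14635

Mod 79: 350 ≡ 34; 34^34 ≡ 20 (mod 79).
Mod 17: 350 ≡ 10; by Fermat, exponent reduces to 34 mod 16 = 2; 10^2 ≡ 15 (mod 17).
Mod 11: 350 ≡ 9; by Fermat, exponent reduces to 34 mod 10 = 4; 9^4 ≡ 5 (mod 11).
Combine by CRT: x ≡ 20 (mod 79), x ≡ 15 (mod 17), x ≡ 5 (mod 11) ⇒ x ≡ 14635 (mod 14773).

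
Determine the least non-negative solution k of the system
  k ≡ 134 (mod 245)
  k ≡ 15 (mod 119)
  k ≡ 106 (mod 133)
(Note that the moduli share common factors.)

gcd(245, 119) = 7 and 7 | (15 − 134), so the pair is consistent; merging gives k ≡ 134 (mod 4165), where 4165 = lcm(245, 119).
gcd(4165, 133) = 7 and 7 | (106 − 134), so the pair is consistent; merging gives k ≡ 50114 (mod 79135), where 79135 = lcm(4165, 133).
The solution is unique modulo lcm(245, 119, 133) = 79135.

50114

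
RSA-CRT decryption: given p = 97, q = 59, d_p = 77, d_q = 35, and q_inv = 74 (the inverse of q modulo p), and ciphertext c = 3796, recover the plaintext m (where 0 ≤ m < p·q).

3998

m₁ = c^(d_p) mod p: c ≡ 13 (mod 97), and 13^77 mod 97 = 21.
m₂ = c^(d_q) mod q: c ≡ 20 (mod 59), and 20^35 mod 59 = 45.
h = q_inv·(m₁ − m₂) mod p = 74·(21 − 45) mod 97 = 67.
m = m₂ + h·q = 45 + 67·59 = 3998.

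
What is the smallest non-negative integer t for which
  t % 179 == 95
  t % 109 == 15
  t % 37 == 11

161553

From t ≡ 95 (mod 179) write t = 95 + 179s. Substituting into t ≡ 15 (mod 109) gives 179s ≡ 29 (mod 109), and since 70⁻¹ ≡ 95 (mod 109), s ≡ 30. Hence t ≡ 95 + 179·30 = 5465 (mod 19511).
From t ≡ 5465 (mod 19511) write t = 5465 + 19511s. Substituting into t ≡ 11 (mod 37) gives 19511s ≡ 22 (mod 37), and since 12⁻¹ ≡ 34 (mod 37), s ≡ 8. Hence t ≡ 5465 + 19511·8 = 161553 (mod 721907).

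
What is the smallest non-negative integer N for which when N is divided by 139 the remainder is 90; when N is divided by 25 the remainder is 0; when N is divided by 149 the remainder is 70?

248900

From N ≡ 90 (mod 139) write N = 90 + 139t. Substituting into N ≡ 0 (mod 25) gives 139t ≡ 10 (mod 25), and since 14⁻¹ ≡ 9 (mod 25), t ≡ 15. Hence N ≡ 90 + 139·15 = 2175 (mod 3475).
From N ≡ 2175 (mod 3475) write N = 2175 + 3475t. Substituting into N ≡ 70 (mod 149) gives 3475t ≡ 130 (mod 149), and since 48⁻¹ ≡ 59 (mod 149), t ≡ 71. Hence N ≡ 2175 + 3475·71 = 248900 (mod 517775).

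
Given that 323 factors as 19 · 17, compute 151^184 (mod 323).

Mod 19: 151 ≡ 18; by Fermat, exponent reduces to 184 mod 18 = 4; 18^4 ≡ 1 (mod 19).
Mod 17: 151 ≡ 15; by Fermat, exponent reduces to 184 mod 16 = 8; 15^8 ≡ 1 (mod 17).
Combine by CRT: x ≡ 1 (mod 19), x ≡ 1 (mod 17) ⇒ x ≡ 1 (mod 323).

1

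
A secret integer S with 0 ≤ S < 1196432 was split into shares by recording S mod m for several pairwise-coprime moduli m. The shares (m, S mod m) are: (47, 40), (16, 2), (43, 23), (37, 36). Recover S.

From S ≡ 40 (mod 47) write S = 40 + 47t. Substituting into S ≡ 2 (mod 16) gives 47t ≡ 10 (mod 16), and since 15⁻¹ ≡ 15 (mod 16), t ≡ 6. Hence S ≡ 40 + 47·6 = 322 (mod 752).
From S ≡ 322 (mod 752) write S = 322 + 752t. Substituting into S ≡ 23 (mod 43) gives 752t ≡ 2 (mod 43), and since 21⁻¹ ≡ 41 (mod 43), t ≡ 39. Hence S ≡ 322 + 752·39 = 29650 (mod 32336).
From S ≡ 29650 (mod 32336) write S = 29650 + 32336t. Substituting into S ≡ 36 (mod 37) gives 32336t ≡ 23 (mod 37), and since 35⁻¹ ≡ 18 (mod 37), t ≡ 7. Hence S ≡ 29650 + 32336·7 = 256002 (mod 1196432).

256002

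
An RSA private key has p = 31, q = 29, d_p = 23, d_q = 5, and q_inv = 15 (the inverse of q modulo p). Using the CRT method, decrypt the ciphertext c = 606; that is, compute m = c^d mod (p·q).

540

m₁ = c^(d_p) mod p: c ≡ 17 (mod 31), and 17^23 mod 31 = 13.
m₂ = c^(d_q) mod q: c ≡ 26 (mod 29), and 26^5 mod 29 = 18.
h = q_inv·(m₁ − m₂) mod p = 15·(13 − 18) mod 31 = 18.
m = m₂ + h·q = 18 + 18·29 = 540.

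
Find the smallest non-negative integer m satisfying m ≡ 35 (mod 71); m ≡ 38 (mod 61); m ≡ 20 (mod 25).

The moduli are pairwise coprime; N = 71·61·25 = 108275.
N/71 = 1525; 1525 ≡ 34 (mod 71); 34·23 ≡ 1, so inverse 23.
N/61 = 1775; 1775 ≡ 6 (mod 61); 6·51 ≡ 1, so inverse 51.
N/25 = 4331; 4331 ≡ 6 (mod 25); 6·21 ≡ 1, so inverse 21.
m ≡ 35·1525·23 + 38·1775·51 + 20·4331·21 = 6486595.
6486595 mod 108275 = 98370.

98370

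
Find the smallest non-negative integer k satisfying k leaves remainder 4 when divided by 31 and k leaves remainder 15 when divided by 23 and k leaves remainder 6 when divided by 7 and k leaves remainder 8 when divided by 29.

70188

The moduli are pairwise coprime; N = 31·23·7·29 = 144739.
N/31 = 4669; 4669 ≡ 19 (mod 31); 19·18 ≡ 1, so inverse 18.
N/23 = 6293; 6293 ≡ 14 (mod 23); 14·5 ≡ 1, so inverse 5.
N/7 = 20677; 20677 ≡ 6 (mod 7); 6·6 ≡ 1, so inverse 6.
N/29 = 4991; 4991 ≡ 3 (mod 29); 3·10 ≡ 1, so inverse 10.
k ≡ 4·4669·18 + 15·6293·5 + 6·20677·6 + 8·4991·10 = 1951795.
1951795 mod 144739 = 70188.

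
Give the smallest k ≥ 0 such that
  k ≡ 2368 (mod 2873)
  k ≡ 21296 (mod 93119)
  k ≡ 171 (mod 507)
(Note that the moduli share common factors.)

Combine the congruences pairwise.
gcd(2873, 93119) = 169 and 169 | (21296 − 2368), so the pair is consistent; merging gives k ≡ 114415 (mod 1583023), where 1583023 = lcm(2873, 93119).
gcd(1583023, 507) = 169 and 169 | (171 − 114415), so the pair is consistent; merging gives k ≡ 3280461 (mod 4749069), where 4749069 = lcm(1583023, 507).
The solution is unique modulo lcm(2873, 93119, 507) = 4749069.

3280461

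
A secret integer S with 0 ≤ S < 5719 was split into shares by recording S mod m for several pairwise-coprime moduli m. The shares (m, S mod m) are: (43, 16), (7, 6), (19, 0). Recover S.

The moduli are pairwise coprime; N = 43·7·19 = 5719.
N/43 = 133; 133 ≡ 4 (mod 43); 4·11 ≡ 1, so inverse 11.
N/7 = 817; 817 ≡ 5 (mod 7); 5·3 ≡ 1, so inverse 3.
N/19 = 301; 301 ≡ 16 (mod 19); 16·6 ≡ 1, so inverse 6.
S ≡ 16·133·11 + 6·817·3 + 0·301·6 = 38114.
38114 mod 5719 = 3800.

3800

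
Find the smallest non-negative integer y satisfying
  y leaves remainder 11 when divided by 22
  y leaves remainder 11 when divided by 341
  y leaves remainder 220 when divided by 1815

gcd(22, 341) = 11 and 11 | (11 − 11), so the pair is consistent; merging gives y ≡ 11 (mod 682), where 682 = lcm(22, 341).
gcd(682, 1815) = 11 and 11 | (220 − 11), so the pair is consistent; merging gives y ≡ 103675 (mod 112530), where 112530 = lcm(682, 1815).
The solution is unique modulo lcm(22, 341, 1815) = 112530.

103675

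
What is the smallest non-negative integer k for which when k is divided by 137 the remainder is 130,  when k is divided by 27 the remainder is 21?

Combine the congruences pairwise.
From k ≡ 130 (mod 137) write k = 130 + 137t. Substituting into k ≡ 21 (mod 27) gives 137t ≡ 26 (mod 27), and since 2⁻¹ ≡ 14 (mod 27), t ≡ 13. Hence k ≡ 130 + 137·13 = 1911 (mod 3699).

1911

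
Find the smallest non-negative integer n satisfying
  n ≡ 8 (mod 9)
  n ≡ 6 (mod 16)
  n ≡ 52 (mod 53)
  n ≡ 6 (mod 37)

Combine the congruences pairwise.
From n ≡ 8 (mod 9) write n = 8 + 9t. Substituting into n ≡ 6 (mod 16) gives 9t ≡ 14 (mod 16), and since 9⁻¹ ≡ 9 (mod 16), t ≡ 14. Hence n ≡ 8 + 9·14 = 134 (mod 144).
From n ≡ 134 (mod 144) write n = 134 + 144t. Substituting into n ≡ 52 (mod 53) gives 144t ≡ 24 (mod 53), and since 38⁻¹ ≡ 7 (mod 53), t ≡ 9. Hence n ≡ 134 + 144·9 = 1430 (mod 7632).
From n ≡ 1430 (mod 7632) write n = 1430 + 7632t. Substituting into n ≡ 6 (mod 37) gives 7632t ≡ 19 (mod 37), and since 10⁻¹ ≡ 26 (mod 37), t ≡ 13. Hence n ≡ 1430 + 7632·13 = 100646 (mod 282384).

100646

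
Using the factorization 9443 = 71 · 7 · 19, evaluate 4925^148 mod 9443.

Mod 71: 4925 ≡ 26; by Fermat, exponent reduces to 148 mod 70 = 8; 26^8 ≡ 45 (mod 71).
Mod 7: 4925 ≡ 4; by Fermat, exponent reduces to 148 mod 6 = 4; 4^4 ≡ 4 (mod 7).
Mod 19: 4925 ≡ 4; by Fermat, exponent reduces to 148 mod 18 = 4; 4^4 ≡ 9 (mod 19).
Combine by CRT: x ≡ 45 (mod 71), x ≡ 4 (mod 7), x ≡ 9 (mod 19) ⇒ x ≡ 7571 (mod 9443).

7571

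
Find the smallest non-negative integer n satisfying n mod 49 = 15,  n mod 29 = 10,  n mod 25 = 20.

From n ≡ 15 (mod 49) write n = 15 + 49t. Substituting into n ≡ 10 (mod 29) gives 49t ≡ 24 (mod 29), and since 20⁻¹ ≡ 16 (mod 29), t ≡ 7. Hence n ≡ 15 + 49·7 = 358 (mod 1421).
From n ≡ 358 (mod 1421) write n = 358 + 1421t. Substituting into n ≡ 20 (mod 25) gives 1421t ≡ 12 (mod 25), and since 21⁻¹ ≡ 6 (mod 25), t ≡ 22. Hence n ≡ 358 + 1421·22 = 31620 (mod 35525).

31620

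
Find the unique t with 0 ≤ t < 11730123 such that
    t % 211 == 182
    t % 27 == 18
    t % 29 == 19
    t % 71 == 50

5257458

The moduli are pairwise coprime; N = 211·27·29·71 = 11730123.
N/211 = 55593; 55593 ≡ 100 (mod 211); 100·19 ≡ 1, so inverse 19.
N/27 = 434449; 434449 ≡ 19 (mod 27); 19·10 ≡ 1, so inverse 10.
N/29 = 404487; 404487 ≡ 24 (mod 29); 24·23 ≡ 1, so inverse 23.
N/71 = 165213; 165213 ≡ 67 (mod 71); 67·53 ≡ 1, so inverse 53.
t ≡ 182·55593·19 + 18·434449·10 + 19·404487·23 + 50·165213·53 = 885016683.
885016683 mod 11730123 = 5257458.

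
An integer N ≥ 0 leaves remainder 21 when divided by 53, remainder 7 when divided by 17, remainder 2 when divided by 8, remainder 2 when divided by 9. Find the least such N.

The moduli are pairwise coprime; M = 53·17·8·9 = 64872.
M/53 = 1224; 1224 ≡ 5 (mod 53); 5·32 ≡ 1, so inverse 32.
M/17 = 3816; 3816 ≡ 8 (mod 17); 8·15 ≡ 1, so inverse 15.
M/8 = 8109; 8109 ≡ 5 (mod 8); 5·5 ≡ 1, so inverse 5.
M/9 = 7208; 7208 ≡ 8 (mod 9); 8·8 ≡ 1, so inverse 8.
N ≡ 21·1224·32 + 7·3816·15 + 2·8109·5 + 2·7208·8 = 1419626.
1419626 mod 64872 = 57314.

57314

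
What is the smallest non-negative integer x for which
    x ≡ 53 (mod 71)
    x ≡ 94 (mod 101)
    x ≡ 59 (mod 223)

1434395

From x ≡ 53 (mod 71) write x = 53 + 71t. Substituting into x ≡ 94 (mod 101) gives 71t ≡ 41 (mod 101), and since 71⁻¹ ≡ 37 (mod 101), t ≡ 2. Hence x ≡ 53 + 71·2 = 195 (mod 7171).
From x ≡ 195 (mod 7171) write x = 195 + 7171t. Substituting into x ≡ 59 (mod 223) gives 7171t ≡ 87 (mod 223), and since 35⁻¹ ≡ 51 (mod 223), t ≡ 200. Hence x ≡ 195 + 7171·200 = 1434395 (mod 1599133).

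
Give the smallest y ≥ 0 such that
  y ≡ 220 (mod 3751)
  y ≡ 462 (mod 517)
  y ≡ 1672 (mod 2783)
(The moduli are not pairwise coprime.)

gcd(3751, 517) = 11 and 11 | (462 − 220), so the pair is consistent; merging gives y ≡ 154011 (mod 176297), where 176297 = lcm(3751, 517).
gcd(176297, 2783) = 121 and 121 | (1672 − 154011), so the pair is consistent; merging gives y ≡ 3327357 (mod 4054831), where 4054831 = lcm(176297, 2783).
The solution is unique modulo lcm(3751, 517, 2783) = 4054831.

3327357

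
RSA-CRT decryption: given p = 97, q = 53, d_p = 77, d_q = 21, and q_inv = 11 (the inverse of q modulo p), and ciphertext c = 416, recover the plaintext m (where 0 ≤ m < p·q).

3146

m₁ = c^(d_p) mod p: c ≡ 28 (mod 97), and 28^77 mod 97 = 42.
m₂ = c^(d_q) mod q: c ≡ 45 (mod 53), and 45^21 mod 53 = 19.
h = q_inv·(m₁ − m₂) mod p = 11·(42 − 19) mod 97 = 59.
m = m₂ + h·q = 19 + 59·53 = 3146.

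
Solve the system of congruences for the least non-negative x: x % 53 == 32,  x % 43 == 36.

Combine the congruences pairwise.
From x ≡ 32 (mod 53) write x = 32 + 53t. Substituting into x ≡ 36 (mod 43) gives 53t ≡ 4 (mod 43), and since 10⁻¹ ≡ 13 (mod 43), t ≡ 9. Hence x ≡ 32 + 53·9 = 509 (mod 2279).

509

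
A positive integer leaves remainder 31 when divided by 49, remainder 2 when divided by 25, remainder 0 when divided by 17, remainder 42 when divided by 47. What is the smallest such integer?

346902

Combine the congruences pairwise.
From x ≡ 31 (mod 49) write x = 31 + 49t. Substituting into x ≡ 2 (mod 25) gives 49t ≡ 21 (mod 25), and since 24⁻¹ ≡ 24 (mod 25), t ≡ 4. Hence x ≡ 31 + 49·4 = 227 (mod 1225).
From x ≡ 227 (mod 1225) write x = 227 + 1225t. Substituting into x ≡ 0 (mod 17) gives 1225t ≡ 11 (mod 17), and since 1⁻¹ ≡ 1 (mod 17), t ≡ 11. Hence x ≡ 227 + 1225·11 = 13702 (mod 20825).
From x ≡ 13702 (mod 20825) write x = 13702 + 20825t. Substituting into x ≡ 42 (mod 47) gives 20825t ≡ 17 (mod 47), and since 4⁻¹ ≡ 12 (mod 47), t ≡ 16. Hence x ≡ 13702 + 20825·16 = 346902 (mod 978775).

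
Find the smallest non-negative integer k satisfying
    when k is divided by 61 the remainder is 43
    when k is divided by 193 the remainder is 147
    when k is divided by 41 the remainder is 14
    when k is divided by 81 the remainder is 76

8679550

The moduli are pairwise coprime; N = 61·193·41·81 = 39098133.
N/61 = 640953; 640953 ≡ 26 (mod 61); 26·54 ≡ 1, so inverse 54.
N/193 = 202581; 202581 ≡ 124 (mod 193); 124·179 ≡ 1, so inverse 179.
N/41 = 953613; 953613 ≡ 35 (mod 41); 35·34 ≡ 1, so inverse 34.
N/81 = 482693; 482693 ≡ 14 (mod 81); 14·29 ≡ 1, so inverse 29.
k ≡ 43·640953·54 + 147·202581·179 + 14·953613·34 + 76·482693·29 = 8336581879.
8336581879 mod 39098133 = 8679550.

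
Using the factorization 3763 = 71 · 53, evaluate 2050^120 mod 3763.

Mod 71: 2050 ≡ 62; by Fermat, exponent reduces to 120 mod 70 = 50; 62^50 ≡ 45 (mod 71).
Mod 53: 2050 ≡ 36; by Fermat, exponent reduces to 120 mod 52 = 16; 36^16 ≡ 16 (mod 53).
Combine by CRT: x ≡ 45 (mod 71), x ≡ 16 (mod 53) ⇒ x ≡ 1394 (mod 3763).

1394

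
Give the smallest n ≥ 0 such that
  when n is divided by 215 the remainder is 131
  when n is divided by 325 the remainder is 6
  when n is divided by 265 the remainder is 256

142031

gcd(215, 325) = 5 and 5 | (6 − 131), so the pair is consistent; merging gives n ≡ 2281 (mod 13975), where 13975 = lcm(215, 325).
gcd(13975, 265) = 5 and 5 | (256 − 2281), so the pair is consistent; merging gives n ≡ 142031 (mod 740675), where 740675 = lcm(13975, 265).
The solution is unique modulo lcm(215, 325, 265) = 740675.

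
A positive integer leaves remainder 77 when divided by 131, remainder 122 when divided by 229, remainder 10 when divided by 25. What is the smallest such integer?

The moduli are pairwise coprime; M = 131·229·25 = 749975.
M/131 = 5725; 5725 ≡ 92 (mod 131); 92·47 ≡ 1, so inverse 47.
M/229 = 3275; 3275 ≡ 69 (mod 229); 69·156 ≡ 1, so inverse 156.
M/25 = 29999; 29999 ≡ 24 (mod 25); 24·24 ≡ 1, so inverse 24.
N ≡ 77·5725·47 + 122·3275·156 + 10·29999·24 = 90248335.
90248335 mod 749975 = 251335.

251335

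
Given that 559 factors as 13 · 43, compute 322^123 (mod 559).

Mod 13: 322 ≡ 10; by Fermat, exponent reduces to 123 mod 12 = 3; 10^3 ≡ 12 (mod 13).
Mod 43: 322 ≡ 21; by Fermat, exponent reduces to 123 mod 42 = 39; 21^39 ≡ 35 (mod 43).
Combine by CRT: x ≡ 12 (mod 13), x ≡ 35 (mod 43) ⇒ x ≡ 207 (mod 559).

207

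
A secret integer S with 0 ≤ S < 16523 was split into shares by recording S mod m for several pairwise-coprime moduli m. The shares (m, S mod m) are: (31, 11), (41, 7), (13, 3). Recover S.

From S ≡ 11 (mod 31) write S = 11 + 31t. Substituting into S ≡ 7 (mod 41) gives 31t ≡ 37 (mod 41), and since 31⁻¹ ≡ 4 (mod 41), t ≡ 25. Hence S ≡ 11 + 31·25 = 786 (mod 1271).
From S ≡ 786 (mod 1271) write S = 786 + 1271t. Substituting into S ≡ 3 (mod 13) gives 1271t ≡ 10 (mod 13), and since 10⁻¹ ≡ 4 (mod 13), t ≡ 1. Hence S ≡ 786 + 1271·1 = 2057 (mod 16523).

2057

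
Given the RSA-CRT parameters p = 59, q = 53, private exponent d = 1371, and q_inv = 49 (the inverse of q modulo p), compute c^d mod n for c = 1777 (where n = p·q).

206

d_p = d mod (p−1) = 1371 mod 58 = 37; d_q = d mod (q−1) = 19.
m₁ = c^(d_p) mod p: c ≡ 7 (mod 59), and 7^37 mod 59 = 29.
m₂ = c^(d_q) mod q: c ≡ 28 (mod 53), and 28^19 mod 53 = 47.
h = q_inv·(m₁ − m₂) mod p = 49·(29 − 47) mod 59 = 3.
m = m₂ + h·q = 47 + 3·53 = 206.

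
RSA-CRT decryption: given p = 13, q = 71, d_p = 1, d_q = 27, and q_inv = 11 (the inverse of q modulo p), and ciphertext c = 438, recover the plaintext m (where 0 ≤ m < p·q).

m₁ = c^(d_p) mod p: c ≡ 9 (mod 13), and 9^1 mod 13 = 9.
m₂ = c^(d_q) mod q: c ≡ 12 (mod 71), and 12^27 mod 71 = 40.
h = q_inv·(m₁ − m₂) mod p = 11·(9 − 40) mod 13 = 10.
m = m₂ + h·q = 40 + 10·71 = 750.

750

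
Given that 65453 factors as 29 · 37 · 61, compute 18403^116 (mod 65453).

40282

Mod 29: 18403 ≡ 17; by Fermat, exponent reduces to 116 mod 28 = 4; 17^4 ≡ 1 (mod 29).
Mod 37: 18403 ≡ 14; by Fermat, exponent reduces to 116 mod 36 = 8; 14^8 ≡ 26 (mod 37).
Mod 61: 18403 ≡ 42; by Fermat, exponent reduces to 116 mod 60 = 56; 42^56 ≡ 22 (mod 61).
Combine by CRT: x ≡ 1 (mod 29), x ≡ 26 (mod 37), x ≡ 22 (mod 61) ⇒ x ≡ 40282 (mod 65453).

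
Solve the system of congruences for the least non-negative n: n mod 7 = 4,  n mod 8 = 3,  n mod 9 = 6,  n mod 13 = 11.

Combine the congruences pairwise.
From n ≡ 4 (mod 7) write n = 4 + 7t. Substituting into n ≡ 3 (mod 8) gives 7t ≡ 7 (mod 8), and since 7⁻¹ ≡ 7 (mod 8), t ≡ 1. Hence n ≡ 4 + 7·1 = 11 (mod 56).
From n ≡ 11 (mod 56) write n = 11 + 56t. Substituting into n ≡ 6 (mod 9) gives 56t ≡ 4 (mod 9), and since 2⁻¹ ≡ 5 (mod 9), t ≡ 2. Hence n ≡ 11 + 56·2 = 123 (mod 504).
From n ≡ 123 (mod 504) write n = 123 + 504t. Substituting into n ≡ 11 (mod 13) gives 504t ≡ 5 (mod 13), and since 10⁻¹ ≡ 4 (mod 13), t ≡ 7. Hence n ≡ 123 + 504·7 = 3651 (mod 6552).

3651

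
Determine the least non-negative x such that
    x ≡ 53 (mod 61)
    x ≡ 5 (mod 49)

From x ≡ 53 (mod 61) write x = 53 + 61t. Substituting into x ≡ 5 (mod 49) gives 61t ≡ 1 (mod 49), and since 12⁻¹ ≡ 45 (mod 49), t ≡ 45. Hence x ≡ 53 + 61·45 = 2798 (mod 2989).

2798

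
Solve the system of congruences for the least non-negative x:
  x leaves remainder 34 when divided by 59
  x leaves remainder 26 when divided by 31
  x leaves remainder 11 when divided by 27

The moduli are pairwise coprime; N = 59·31·27 = 49383.
N/59 = 837; 837 ≡ 11 (mod 59); 11·43 ≡ 1, so inverse 43.
N/31 = 1593; 1593 ≡ 12 (mod 31); 12·13 ≡ 1, so inverse 13.
N/27 = 1829; 1829 ≡ 20 (mod 27); 20·23 ≡ 1, so inverse 23.
x ≡ 34·837·43 + 26·1593·13 + 11·1829·23 = 2224865.
2224865 mod 49383 = 2630.

2630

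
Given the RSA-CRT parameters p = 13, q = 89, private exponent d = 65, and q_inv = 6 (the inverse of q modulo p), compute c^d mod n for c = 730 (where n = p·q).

84

d_p = d mod (p−1) = 65 mod 12 = 5; d_q = d mod (q−1) = 65.
m₁ = c^(d_p) mod p: c ≡ 2 (mod 13), and 2^5 mod 13 = 6.
m₂ = c^(d_q) mod q: c ≡ 18 (mod 89), and 18^65 mod 89 = 84.
h = q_inv·(m₁ − m₂) mod p = 6·(6 − 84) mod 13 = 0.
m = m₂ + h·q = 84 + 0·89 = 84.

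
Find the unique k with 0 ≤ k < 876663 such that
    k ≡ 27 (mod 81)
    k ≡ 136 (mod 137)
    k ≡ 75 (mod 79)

405108

The moduli are pairwise coprime; N = 81·137·79 = 876663.
N/81 = 10823; 10823 ≡ 50 (mod 81); 50·47 ≡ 1, so inverse 47.
N/137 = 6399; 6399 ≡ 97 (mod 137); 97·113 ≡ 1, so inverse 113.
N/79 = 11097; 11097 ≡ 37 (mod 79); 37·47 ≡ 1, so inverse 47.
k ≡ 27·10823·47 + 136·6399·113 + 75·11097·47 = 151191144.
151191144 mod 876663 = 405108.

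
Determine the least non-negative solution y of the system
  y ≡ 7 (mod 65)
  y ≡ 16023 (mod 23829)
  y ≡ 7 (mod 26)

158997

gcd(65, 23829) = 13 and 13 | (16023 − 7), so the pair is consistent; merging gives y ≡ 39852 (mod 119145), where 119145 = lcm(65, 23829).
gcd(119145, 26) = 13 and 13 | (7 − 39852), so the pair is consistent; merging gives y ≡ 158997 (mod 238290), where 238290 = lcm(119145, 26).
The solution is unique modulo lcm(65, 23829, 26) = 238290.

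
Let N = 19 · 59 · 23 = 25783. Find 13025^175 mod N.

22642

Mod 19: 13025 ≡ 10; by Fermat, exponent reduces to 175 mod 18 = 13; 10^13 ≡ 13 (mod 19).
Mod 59: 13025 ≡ 45; by Fermat, exponent reduces to 175 mod 58 = 1; 45^1 ≡ 45 (mod 59).
Mod 23: 13025 ≡ 7; by Fermat, exponent reduces to 175 mod 22 = 21; 7^21 ≡ 10 (mod 23).
Combine by CRT: x ≡ 13 (mod 19), x ≡ 45 (mod 59), x ≡ 10 (mod 23) ⇒ x ≡ 22642 (mod 25783).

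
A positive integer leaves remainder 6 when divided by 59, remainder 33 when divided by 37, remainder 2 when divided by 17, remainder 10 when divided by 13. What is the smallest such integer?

The moduli are pairwise coprime; N = 59·37·17·13 = 482443.
N/59 = 8177; 8177 ≡ 35 (mod 59); 35·27 ≡ 1, so inverse 27.
N/37 = 13039; 13039 ≡ 15 (mod 37); 15·5 ≡ 1, so inverse 5.
N/17 = 28379; 28379 ≡ 6 (mod 17); 6·3 ≡ 1, so inverse 3.
N/13 = 37111; 37111 ≡ 9 (mod 13); 9·3 ≡ 1, so inverse 3.
x ≡ 6·8177·27 + 33·13039·5 + 2·28379·3 + 10·37111·3 = 4759713.
4759713 mod 482443 = 417726.

417726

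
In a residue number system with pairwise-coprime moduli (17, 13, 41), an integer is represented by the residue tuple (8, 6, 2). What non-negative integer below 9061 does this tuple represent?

5414

From x ≡ 8 (mod 17) write x = 8 + 17t. Substituting into x ≡ 6 (mod 13) gives 17t ≡ 11 (mod 13), and since 4⁻¹ ≡ 10 (mod 13), t ≡ 6. Hence x ≡ 8 + 17·6 = 110 (mod 221).
From x ≡ 110 (mod 221) write x = 110 + 221t. Substituting into x ≡ 2 (mod 41) gives 221t ≡ 15 (mod 41), and since 16⁻¹ ≡ 18 (mod 41), t ≡ 24. Hence x ≡ 110 + 221·24 = 5414 (mod 9061).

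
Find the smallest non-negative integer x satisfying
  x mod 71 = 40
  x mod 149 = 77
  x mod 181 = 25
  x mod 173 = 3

298435902

The moduli are pairwise coprime; N = 71·149·181·173 = 331260227.
N/71 = 4665637; 4665637 ≡ 14 (mod 71); 14·66 ≡ 1, so inverse 66.
N/149 = 2223223; 2223223 ≡ 143 (mod 149); 143·124 ≡ 1, so inverse 124.
N/181 = 1830167; 1830167 ≡ 76 (mod 181); 76·131 ≡ 1, so inverse 131.
N/173 = 1914799; 1914799 ≡ 35 (mod 173); 35·89 ≡ 1, so inverse 89.
x ≡ 40·4665637·66 + 77·2223223·124 + 25·1830167·131 + 3·1914799·89 = 40049663142.
40049663142 mod 331260227 = 298435902.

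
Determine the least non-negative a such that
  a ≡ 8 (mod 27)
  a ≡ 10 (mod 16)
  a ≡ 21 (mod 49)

The moduli are pairwise coprime; N = 27·16·49 = 21168.
N/27 = 784; 784 ≡ 1 (mod 27), inverse 1.
N/16 = 1323; 1323 ≡ 11 (mod 16); 11·3 ≡ 1, so inverse 3.
N/49 = 432; 432 ≡ 40 (mod 49); 40·38 ≡ 1, so inverse 38.
a ≡ 8·784·1 + 10·1323·3 + 21·432·38 = 390698.
390698 mod 21168 = 9674.

9674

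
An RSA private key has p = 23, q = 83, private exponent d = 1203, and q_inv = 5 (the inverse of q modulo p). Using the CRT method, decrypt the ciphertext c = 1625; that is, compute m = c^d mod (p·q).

21

d_p = d mod (p−1) = 1203 mod 22 = 15; d_q = d mod (q−1) = 55.
m₁ = c^(d_p) mod p: c ≡ 15 (mod 23), and 15^15 mod 23 = 21.
m₂ = c^(d_q) mod q: c ≡ 48 (mod 83), and 48^55 mod 83 = 21.
h = q_inv·(m₁ − m₂) mod p = 5·(21 − 21) mod 23 = 0.
m = m₂ + h·q = 21 + 0·83 = 21.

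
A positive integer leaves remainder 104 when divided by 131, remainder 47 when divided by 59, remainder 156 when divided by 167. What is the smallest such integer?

The moduli are pairwise coprime; M = 131·59·167 = 1290743.
M/131 = 9853; 9853 ≡ 28 (mod 131); 28·117 ≡ 1, so inverse 117.
M/59 = 21877; 21877 ≡ 47 (mod 59); 47·54 ≡ 1, so inverse 54.
M/167 = 7729; 7729 ≡ 47 (mod 167); 47·32 ≡ 1, so inverse 32.
n ≡ 104·9853·117 + 47·21877·54 + 156·7729·32 = 213998298.
213998298 mod 1290743 = 1025703.

1025703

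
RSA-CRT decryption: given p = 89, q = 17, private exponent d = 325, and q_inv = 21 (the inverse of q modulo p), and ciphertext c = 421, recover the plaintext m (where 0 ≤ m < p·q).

234

d_p = d mod (p−1) = 325 mod 88 = 61; d_q = d mod (q−1) = 5.
m₁ = c^(d_p) mod p: c ≡ 65 (mod 89), and 65^61 mod 89 = 56.
m₂ = c^(d_q) mod q: c ≡ 13 (mod 17), and 13^5 mod 17 = 13.
h = q_inv·(m₁ − m₂) mod p = 21·(56 − 13) mod 89 = 13.
m = m₂ + h·q = 13 + 13·17 = 234.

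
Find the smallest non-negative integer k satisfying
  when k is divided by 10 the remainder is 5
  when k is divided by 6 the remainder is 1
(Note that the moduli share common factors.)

25

Combine the congruences pairwise.
gcd(10, 6) = 2 and 2 | (1 − 5), so the pair is consistent; merging gives k ≡ 25 (mod 30), where 30 = lcm(10, 6).
The solution is unique modulo lcm(10, 6) = 30.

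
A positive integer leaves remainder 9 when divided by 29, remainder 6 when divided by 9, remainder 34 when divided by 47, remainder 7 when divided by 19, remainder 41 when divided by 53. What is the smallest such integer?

From n ≡ 9 (mod 29) write n = 9 + 29t. Substituting into n ≡ 6 (mod 9) gives 29t ≡ 6 (mod 9), and since 2⁻¹ ≡ 5 (mod 9), t ≡ 3. Hence n ≡ 9 + 29·3 = 96 (mod 261).
From n ≡ 96 (mod 261) write n = 96 + 261t. Substituting into n ≡ 34 (mod 47) gives 261t ≡ 32 (mod 47), and since 26⁻¹ ≡ 38 (mod 47), t ≡ 41. Hence n ≡ 96 + 261·41 = 10797 (mod 12267).
From n ≡ 10797 (mod 12267) write n = 10797 + 12267t. Substituting into n ≡ 7 (mod 19) gives 12267t ≡ 2 (mod 19), and since 12⁻¹ ≡ 8 (mod 19), t ≡ 16. Hence n ≡ 10797 + 12267·16 = 207069 (mod 233073).
From n ≡ 207069 (mod 233073) write n = 207069 + 233073t. Substituting into n ≡ 41 (mod 53) gives 233073t ≡ 43 (mod 53), and since 32⁻¹ ≡ 5 (mod 53), t ≡ 3. Hence n ≡ 207069 + 233073·3 = 906288 (mod 12352869).

906288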